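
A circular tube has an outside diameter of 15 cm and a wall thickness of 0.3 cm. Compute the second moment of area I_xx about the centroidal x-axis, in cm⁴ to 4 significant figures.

Decompose the section into non-overlapping parts with the origin at the bottom-left of its bounding rectangle.
Outer circle: ⌀15, A = 176.715 cm², y = 7.5 cm, Ī = 2485.05 cm⁴.
Bore (subtracted): ⌀14.4, A = 162.86 cm², y = 7.5 cm, Ī = 2110.67 cm⁴.
By symmetry the centroid is at mid-height, ȳ = 7.5 cm.
All pieces are centred on the centroidal x-axis, so I = ΣĪ (holes subtracted) = 374.381 cm⁴.

I_xx ≈ 374.4 cm⁴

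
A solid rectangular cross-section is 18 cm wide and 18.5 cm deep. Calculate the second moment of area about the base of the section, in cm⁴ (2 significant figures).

I_base ≈ 3.8 × 10⁴ cm⁴

The section: 18 × 18.5, A = 333 cm², y = 9.25 cm, Ī = 9 497 cm⁴.
Transfer it to a horizontal axis along the bottom face using Ī + A·d² with d = y − 0:
  the section: d = 9.25 cm → contributes +37 990 cm⁴
Total I = 37 990 cm⁴.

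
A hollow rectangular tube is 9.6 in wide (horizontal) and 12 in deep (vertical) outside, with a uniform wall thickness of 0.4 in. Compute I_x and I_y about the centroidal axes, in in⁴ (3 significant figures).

Break the section into simple shapes (no overlaps), measuring from the bottom-left corner of the bounding box.
Outer rectangle: 9.6 × 12, A = 115.2 in², y = 6 in, Ī = 1382.4 in⁴.
Inner void (subtracted): 8.8 × 11.2, A = 98.56 in², y = 6 in, Ī = 1030.3 in⁴.
By symmetry the centroid is at mid-height, ȳ = 6 in.
All pieces are centred on the centroidal x-axis, so I = ΣĪ (holes subtracted) = 352.12 in⁴.
Repeating about the centroidal y-axis gives I_y = 248.7 in⁴.

I_x ≈ 352 in⁴, I_y ≈ 249 in⁴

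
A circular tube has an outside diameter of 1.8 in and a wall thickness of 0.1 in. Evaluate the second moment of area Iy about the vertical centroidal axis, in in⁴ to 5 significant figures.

Iy ≈ 0.19360 in⁴

Break the section into simple shapes (no overlaps), measuring from the bottom-left corner of the bounding box.
Outer circle: ⌀1.8, A = 2.54469 in², x = 0.9 in, Ī = 0.5152997 in⁴.
Bore (subtracted): ⌀1.6, A = 2.010619 in², x = 0.9 in, Ī = 0.3216991 in⁴.
By symmetry the centroid is at mid-width, x̄ = 0.9 in.
All pieces are centred on the vertical centroidal axis, so I = ΣĪ (holes subtracted) = 0.1936006 in⁴.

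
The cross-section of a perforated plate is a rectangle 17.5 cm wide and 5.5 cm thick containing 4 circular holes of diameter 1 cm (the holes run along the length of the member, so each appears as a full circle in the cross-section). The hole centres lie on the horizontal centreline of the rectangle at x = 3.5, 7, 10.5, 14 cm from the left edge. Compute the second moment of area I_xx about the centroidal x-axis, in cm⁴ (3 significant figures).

Split into non-overlapping primitives; take the origin at the lower-left of the bounding box.
Plate: 17.5 × 5.5, A = 96.25 cm², y = 2.75 cm, Ī = 242.63 cm⁴.
Hole 1 (subtracted): ⌀1, A = 0.7854 cm², y = 2.75 cm, Ī = 0.049087 cm⁴.
Hole 2 (subtracted): ⌀1, A = 0.7854 cm², y = 2.75 cm, Ī = 0.049087 cm⁴.
Hole 3 (subtracted): ⌀1, A = 0.7854 cm², y = 2.75 cm, Ī = 0.049087 cm⁴.
Hole 4 (subtracted): ⌀1, A = 0.7854 cm², y = 2.75 cm, Ī = 0.049087 cm⁴.
By symmetry the centroid is at mid-height, ȳ = 2.75 cm.
All pieces are centred on the centroidal x-axis, so I = ΣĪ (holes subtracted) = 242.43 cm⁴.

I_xx ≈ 242 cm⁴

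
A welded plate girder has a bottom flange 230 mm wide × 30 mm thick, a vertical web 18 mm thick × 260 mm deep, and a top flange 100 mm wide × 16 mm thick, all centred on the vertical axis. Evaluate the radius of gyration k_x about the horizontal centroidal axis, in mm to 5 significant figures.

k_x ≈ 108.91 mm

Split into non-overlapping primitives; take the origin at the lower-left of the bounding box.
Bottom plate: 230 × 30, A = 6 900 mm², y = 15 mm, Ī = 517 500 mm⁴.
Web plate: 18 × 260, A = 4 680 mm², y = 160 mm, Ī = 26 364 000 mm⁴.
Top plate: 100 × 16, A = 1 600 mm², y = 298 mm, Ī = 34133.33 mm⁴.
Centroid: ȳ = ΣA·y / ΣA = 100.8422 mm.
Transfer each piece to the horizontal centroidal axis using Ī + A·d² with d = y − 100.8422:
  bottom plate: d = -85.84219 mm → contributes +51 362 777 mm⁴
  web plate: d = 59.15781 mm → contributes +42 742 348 mm⁴
  top plate: d = 197.1578 mm → contributes +62 228 060 mm⁴
Total I = 156 333 185 mm⁴.
Radius of gyration: k = √(I/A) = √(156 333 185 / 13 180) = 108.91 mm.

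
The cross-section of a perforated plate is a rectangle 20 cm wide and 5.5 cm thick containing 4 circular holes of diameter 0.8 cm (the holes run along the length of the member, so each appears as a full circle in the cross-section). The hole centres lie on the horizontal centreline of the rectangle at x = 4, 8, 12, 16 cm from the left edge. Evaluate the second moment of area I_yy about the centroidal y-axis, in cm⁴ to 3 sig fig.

I_yy ≈ 3630 cm⁴

Decompose the section into non-overlapping parts with the origin at the bottom-left of its bounding rectangle.
Plate: 20 × 5.5, A = 110 cm², x = 10 cm, Ī = 3666.7 cm⁴.
Hole 1 (subtracted): ⌀0.8, A = 0.50265 cm², x = 4 cm, Ī = 0.020106 cm⁴.
Hole 2 (subtracted): ⌀0.8, A = 0.50265 cm², x = 8 cm, Ī = 0.020106 cm⁴.
Hole 3 (subtracted): ⌀0.8, A = 0.50265 cm², x = 12 cm, Ī = 0.020106 cm⁴.
Hole 4 (subtracted): ⌀0.8, A = 0.50265 cm², x = 16 cm, Ī = 0.020106 cm⁴.
By symmetry the centroid is at mid-width, x̄ = 10 cm.
Transfer each piece to the centroidal y-axis using Ī + A·d² with d = x − 10:
  plate: d = 0 cm → contributes +3666.7 cm⁴
  hole 1: d = -6 cm → contributes −18.116 cm⁴
  hole 2: d = -2 cm → contributes −2.0307 cm⁴
  hole 3: d = 2 cm → contributes −2.0307 cm⁴
  hole 4: d = 6 cm → contributes −18.116 cm⁴
Total I = 3626.4 cm⁴.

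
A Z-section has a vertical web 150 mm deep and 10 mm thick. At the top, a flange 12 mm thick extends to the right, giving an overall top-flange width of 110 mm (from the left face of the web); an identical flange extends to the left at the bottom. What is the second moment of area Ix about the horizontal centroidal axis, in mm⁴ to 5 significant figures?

Ix ≈ 1.4268 × 10⁷ mm⁴

Split into non-overlapping primitives; take the origin at the lower-left of the bounding box.
Web: 10 × 150, A = 1 500 mm², y = 75 mm, Ī = 2 812 500 mm⁴.
Top flange (beyond web): 100 × 12, A = 1 200 mm², y = 144 mm, Ī = 14 400 mm⁴.
Bottom flange (beyond web): 100 × 12, A = 1 200 mm², y = 6 mm, Ī = 14 400 mm⁴.
Centroid: ȳ = ΣA·y / ΣA = 75 mm.
Transfer each piece to the horizontal centroidal axis using Ī + A·d² with d = y − 75:
  web: d = 0 mm → contributes +2 812 500 mm⁴
  top flange (beyond web): d = 69 mm → contributes +5 727 600 mm⁴
  bottom flange (beyond web): d = -69 mm → contributes +5 727 600 mm⁴
Total I = 14 267 700 mm⁴.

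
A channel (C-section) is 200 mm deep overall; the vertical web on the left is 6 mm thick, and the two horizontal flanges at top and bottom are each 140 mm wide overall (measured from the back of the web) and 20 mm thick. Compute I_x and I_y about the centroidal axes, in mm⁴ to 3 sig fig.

Break the section into simple shapes (no overlaps), measuring from the bottom-left corner of the bounding box.
Web: 6 × 200, A = 1 200 mm², y = 100 mm, Ī = 4 000 000 mm⁴.
Top flange (beyond web): 134 × 20, A = 2 680 mm², y = 190 mm, Ī = 89 333 mm⁴.
Bottom flange (beyond web): 134 × 20, A = 2 680 mm², y = 10 mm, Ī = 89 333 mm⁴.
By symmetry the centroid is at mid-height, ȳ = 100 mm.
Transfer each piece to the centroidal x-axis using Ī + A·d² with d = y − 100:
  web: d = 0 mm → contributes +4 000 000 mm⁴
  top flange (beyond web): d = 90 mm → contributes +21 797 333 mm⁴
  bottom flange (beyond web): d = -90 mm → contributes +21 797 333 mm⁴
Total I = 47 594 667 mm⁴.
For the y-axis: x̄ = 60.195 mm.
Repeating about the centroidal y-axis gives I_y = 12 828 337 mm⁴.

I_x ≈ 4.76 × 10⁷ mm⁴, I_y ≈ 1.28 × 10⁷ mm⁴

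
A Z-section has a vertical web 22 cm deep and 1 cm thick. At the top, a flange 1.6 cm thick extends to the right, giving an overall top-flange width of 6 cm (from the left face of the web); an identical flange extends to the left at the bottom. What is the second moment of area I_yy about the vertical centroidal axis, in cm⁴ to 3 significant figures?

I_yy ≈ 179 cm⁴

Break the section into simple shapes (no overlaps), measuring from the bottom-left corner of the bounding box.
Web: 1 × 22, A = 22 cm², x = 5.5 cm, Ī = 1.8333 cm⁴.
Top flange (beyond web): 5 × 1.6, A = 8 cm², x = 8.5 cm, Ī = 16.667 cm⁴.
Bottom flange (beyond web): 5 × 1.6, A = 8 cm², x = 2.5 cm, Ī = 16.667 cm⁴.
Centroid: x̄ = ΣA·x / ΣA = 5.5 cm.
Transfer each piece to the vertical centroidal axis using Ī + A·d² with d = x − 5.5:
  web: d = 0 cm → contributes +1.8333 cm⁴
  top flange (beyond web): d = 3 cm → contributes +88.667 cm⁴
  bottom flange (beyond web): d = -3 cm → contributes +88.667 cm⁴
Total I = 179.17 cm⁴.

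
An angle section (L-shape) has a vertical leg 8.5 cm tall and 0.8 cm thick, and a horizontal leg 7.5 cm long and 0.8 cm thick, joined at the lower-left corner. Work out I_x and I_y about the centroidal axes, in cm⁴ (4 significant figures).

I_x ≈ 85.66 cm⁴, I_y ≈ 62.56 cm⁴

Decompose the section into non-overlapping parts with the origin at the bottom-left of its bounding rectangle.
Vertical leg: 0.8 × 8.5, A = 6.8 cm², y = 4.25 cm, Ī = 40.9417 cm⁴.
Horizontal leg (remainder): 6.7 × 0.8, A = 5.36 cm², y = 0.4 cm, Ī = 0.285867 cm⁴.
Centroid: ȳ = ΣA·y / ΣA = 2.55296 cm.
Transfer each piece to the centroidal x-axis using Ī + A·d² with d = y − 2.55296:
  vertical leg: d = 1.69704 cm → contributes +60.5253 cm⁴
  horizontal leg (remainder): d = -2.15296 cm → contributes +25.1307 cm⁴
Total I = 85.656 cm⁴.
For the y-axis: x̄ = 2.05296 cm.
Repeating about the centroidal y-axis gives I_y = 62.564 cm⁴.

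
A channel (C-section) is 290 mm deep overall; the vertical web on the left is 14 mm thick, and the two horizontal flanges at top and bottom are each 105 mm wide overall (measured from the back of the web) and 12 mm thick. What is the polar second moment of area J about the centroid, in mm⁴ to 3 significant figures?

Decompose the section into non-overlapping parts with the origin at the bottom-left of its bounding rectangle.
Web: 14 × 290, A = 4 060 mm², y = 145 mm, Ī = 28 453 833 mm⁴.
Top flange (beyond web): 91 × 12, A = 1 092 mm², y = 284 mm, Ī = 13 104 mm⁴.
Bottom flange (beyond web): 91 × 12, A = 1 092 mm², y = 6 mm, Ī = 13 104 mm⁴.
By symmetry the centroid is at mid-height, ȳ = 145 mm.
Transfer each piece to the centroidal x-axis using Ī + A·d² with d = y − 145:
  web: d = 0 mm → contributes +28 453 833 mm⁴
  top flange (beyond web): d = 139 mm → contributes +21 111 636 mm⁴
  bottom flange (beyond web): d = -139 mm → contributes +21 111 636 mm⁴
Total I = 70 677 105 mm⁴.
For the y-axis: x̄ = 25.363 mm.
Repeating about the centroidal y-axis gives I_y = 5 487 578 mm⁴.
Polar second moment: J = I_x + I_y = 76 164 683 mm⁴.

J ≈ 7.62 × 10⁷ mm⁴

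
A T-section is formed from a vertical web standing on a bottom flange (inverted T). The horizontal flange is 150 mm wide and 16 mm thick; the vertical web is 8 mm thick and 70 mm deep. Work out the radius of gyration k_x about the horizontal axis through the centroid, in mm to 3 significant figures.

Split into non-overlapping primitives; take the origin at the lower-left of the bounding box.
Flange: 150 × 16, A = 2 400 mm², y = 8 mm, Ī = 51 200 mm⁴.
Web: 8 × 70, A = 560 mm², y = 51 mm, Ī = 228 667 mm⁴.
Centroid: ȳ = ΣA·y / ΣA = 16.135 mm.
Transfer each piece to the horizontal axis through the centroid using Ī + A·d² with d = y − 16.135:
  flange: d = -8.1351 mm → contributes +210 033 mm⁴
  web: d = 34.865 mm → contributes +909 380 mm⁴
Total I = 1 119 413 mm⁴.
Radius of gyration: k = √(I/A) = √(1 119 413 / 2 960) = 19.447 mm.

k_x ≈ 19.4 mm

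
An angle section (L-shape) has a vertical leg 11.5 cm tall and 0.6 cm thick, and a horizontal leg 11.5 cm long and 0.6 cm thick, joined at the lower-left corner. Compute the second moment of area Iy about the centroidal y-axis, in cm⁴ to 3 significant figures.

Break the section into simple shapes (no overlaps), measuring from the bottom-left corner of the bounding box.
Vertical leg: 0.6 × 11.5, A = 6.9 cm², x = 0.3 cm, Ī = 0.207 cm⁴.
Horizontal leg (remainder): 10.9 × 0.6, A = 6.54 cm², x = 6.05 cm, Ī = 64.751 cm⁴.
Centroid: x̄ = ΣA·x / ΣA = 3.098 cm.
Transfer each piece to the centroidal y-axis using Ī + A·d² with d = x − 3.098:
  vertical leg: d = -2.798 cm → contributes +54.225 cm⁴
  horizontal leg (remainder): d = 2.952 cm → contributes +121.74 cm⁴
Total I = 175.97 cm⁴.

Iy ≈ 176 cm⁴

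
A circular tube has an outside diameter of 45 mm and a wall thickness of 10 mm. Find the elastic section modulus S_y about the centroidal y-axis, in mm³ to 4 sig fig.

S_y ≈ 8094 mm³

Decompose the section into non-overlapping parts with the origin at the bottom-left of its bounding rectangle.
Outer circle: ⌀45, A = 1590.43 mm², x = 22.5 mm, Ī = 201 289 mm⁴.
Bore (subtracted): ⌀25, A = 490.874 mm², x = 22.5 mm, Ī = 19174.8 mm⁴.
By symmetry the centroid is at mid-width, x̄ = 22.5 mm.
All pieces are centred on the centroidal y-axis, so I = ΣĪ (holes subtracted) = 182 114 mm⁴.
Extreme fibre distance c = 22.5 mm; S = I/c = 8093.96 mm³.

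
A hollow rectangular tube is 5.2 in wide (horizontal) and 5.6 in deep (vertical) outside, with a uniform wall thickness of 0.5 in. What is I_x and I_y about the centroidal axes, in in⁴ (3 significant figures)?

I_x ≈ 42.0 in⁴, I_y ≈ 37.2 in⁴

Treat the section as a set of non-overlapping primitives; coordinates are from the bounding-box lower-left.
Outer rectangle: 5.2 × 5.6, A = 29.12 in², y = 2.8 in, Ī = 76.1 in⁴.
Inner void (subtracted): 4.2 × 4.6, A = 19.32 in², y = 2.8 in, Ī = 34.068 in⁴.
By symmetry the centroid is at mid-height, ȳ = 2.8 in.
All pieces are centred on the centroidal x-axis, so I = ΣĪ (holes subtracted) = 42.033 in⁴.
Repeating about the centroidal y-axis gives I_y = 37.217 in⁴.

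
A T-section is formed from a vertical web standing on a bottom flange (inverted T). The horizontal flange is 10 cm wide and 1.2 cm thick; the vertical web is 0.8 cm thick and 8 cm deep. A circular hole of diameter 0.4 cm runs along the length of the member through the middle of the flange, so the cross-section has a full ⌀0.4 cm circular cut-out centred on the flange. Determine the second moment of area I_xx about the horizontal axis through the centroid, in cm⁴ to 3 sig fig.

Split into non-overlapping primitives; take the origin at the lower-left of the bounding box.
Flange: 10 × 1.2, A = 12 cm², y = 0.6 cm, Ī = 1.44 cm⁴.
Web: 0.8 × 8, A = 6.4 cm², y = 5.2 cm, Ī = 34.133 cm⁴.
Hole (subtracted): ⌀0.4, A = 0.12566 cm², y = 0.6 cm, Ī = 0.0012566 cm⁴.
Centroid: ȳ = ΣA·y / ΣA = 2.211 cm.
Transfer each piece to the horizontal axis through the centroid using Ī + A·d² with d = y − 2.211:
  flange: d = -1.611 cm → contributes +32.584 cm⁴
  web: d = 2.989 cm → contributes +91.312 cm⁴
  hole: d = -1.611 cm → contributes −0.3274 cm⁴
Total I = 123.57 cm⁴.

I_xx ≈ 124 cm⁴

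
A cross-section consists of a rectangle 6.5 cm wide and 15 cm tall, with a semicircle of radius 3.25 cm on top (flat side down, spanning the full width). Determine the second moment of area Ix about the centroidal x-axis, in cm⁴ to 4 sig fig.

Ix ≈ 2958 cm⁴

Treat the section as a set of non-overlapping primitives; coordinates are from the bounding-box lower-left.
Rectangular body: 6.5 × 15, A = 97.5 cm², y = 7.5 cm, Ī = 1828.13 cm⁴.
Semicircular cap: semicircle r = 3.25, A = 16.5915 cm², y = 16.3793 cm, Ī = 12.2452 cm⁴.
Centroid: ȳ = ΣA·y / ΣA = 8.79126 cm.
Transfer each piece to the centroidal x-axis using Ī + A·d² with d = y − 8.79126:
  rectangular body: d = -1.29126 cm → contributes +1990.69 cm⁴
  semicircular cap: d = 7.58808 cm → contributes +967.569 cm⁴
Total I = 2958.26 cm⁴.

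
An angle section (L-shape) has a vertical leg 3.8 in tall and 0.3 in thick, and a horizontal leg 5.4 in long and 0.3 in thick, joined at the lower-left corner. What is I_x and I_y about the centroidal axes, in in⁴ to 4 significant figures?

I_x ≈ 3.384 in⁴, I_y ≈ 8.087 in⁴

Treat the section as a set of non-overlapping primitives; coordinates are from the bounding-box lower-left.
Vertical leg: 0.3 × 3.8, A = 1.14 in², y = 1.9 in, Ī = 1.3718 in⁴.
Horizontal leg (remainder): 5.1 × 0.3, A = 1.53 in², y = 0.15 in, Ī = 0.011475 in⁴.
Centroid: ȳ = ΣA·y / ΣA = 0.897191 in.
Transfer each piece to the centroidal x-axis using Ī + A·d² with d = y − 0.897191:
  vertical leg: d = 1.00281 in → contributes +2.51821 in⁴
  horizontal leg (remainder): d = -0.747191 in → contributes +0.865665 in⁴
Total I = 3.38388 in⁴.
For the y-axis: x̄ = 1.69719 in.
Repeating about the centroidal y-axis gives I_y = 8.08708 in⁴.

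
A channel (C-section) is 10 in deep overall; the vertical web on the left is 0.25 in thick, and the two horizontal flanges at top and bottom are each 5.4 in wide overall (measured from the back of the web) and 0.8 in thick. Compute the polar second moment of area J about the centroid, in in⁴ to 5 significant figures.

Decompose the section into non-overlapping parts with the origin at the bottom-left of its bounding rectangle.
Web: 0.25 × 10, A = 2.5 in², y = 5 in, Ī = 20.83333 in⁴.
Top flange (beyond web): 5.15 × 0.8, A = 4.12 in², y = 9.6 in, Ī = 0.2197333 in⁴.
Bottom flange (beyond web): 5.15 × 0.8, A = 4.12 in², y = 0.4 in, Ī = 0.2197333 in⁴.
By symmetry the centroid is at mid-height, ȳ = 5 in.
Transfer each piece to the centroidal x-axis using Ī + A·d² with d = y − 5:
  web: d = 0 in → contributes +20.83333 in⁴
  top flange (beyond web): d = 4.6 in → contributes +87.39893 in⁴
  bottom flange (beyond web): d = -4.6 in → contributes +87.39893 in⁴
Total I = 195.6312 in⁴.
For the y-axis: x̄ = 2.196508 in.
Repeating about the centroidal y-axis gives I_y = 32.20782 in⁴.
Polar second moment: J = I_x + I_y = 227.839 in⁴.

J ≈ 227.84 in⁴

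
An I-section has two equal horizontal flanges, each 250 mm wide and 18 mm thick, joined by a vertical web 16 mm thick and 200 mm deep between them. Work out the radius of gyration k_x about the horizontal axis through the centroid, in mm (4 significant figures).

k_x ≈ 98.28 mm

Split into non-overlapping primitives; take the origin at the lower-left of the bounding box.
Bottom flange: 250 × 18, A = 4 500 mm², y = 9 mm, Ī = 121 500 mm⁴.
Web: 16 × 200, A = 3 200 mm², y = 118 mm, Ī = 10 666 667 mm⁴.
Top flange: 250 × 18, A = 4 500 mm², y = 227 mm, Ī = 121 500 mm⁴.
By symmetry the centroid is at mid-height, ȳ = 118 mm.
Transfer each piece to the horizontal axis through the centroid using Ī + A·d² with d = y − 118:
  bottom flange: d = -109 mm → contributes +53 586 000 mm⁴
  web: d = 0 mm → contributes +10 666 667 mm⁴
  top flange: d = 109 mm → contributes +53 586 000 mm⁴
Total I = 117 838 667 mm⁴.
Radius of gyration: k = √(I/A) = √(117 838 667 / 12 200) = 98.2797 mm.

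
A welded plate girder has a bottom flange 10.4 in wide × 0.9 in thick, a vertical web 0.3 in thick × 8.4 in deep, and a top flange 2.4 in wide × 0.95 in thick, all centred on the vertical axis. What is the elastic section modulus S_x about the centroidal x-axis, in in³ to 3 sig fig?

S_x ≈ 25.6 in³

Decompose the section into non-overlapping parts with the origin at the bottom-left of its bounding rectangle.
Bottom plate: 10.4 × 0.9, A = 9.36 in², y = 0.45 in, Ī = 0.6318 in⁴.
Web plate: 0.3 × 8.4, A = 2.52 in², y = 5.1 in, Ī = 14.818 in⁴.
Top plate: 2.4 × 0.95, A = 2.28 in², y = 9.775 in, Ī = 0.17148 in⁴.
Centroid: ȳ = ΣA·y / ΣA = 2.779 in.
Transfer each piece to the centroidal x-axis using Ī + A·d² with d = y − 2.779:
  bottom plate: d = -2.329 in → contributes +51.404 in⁴
  web plate: d = 2.321 in → contributes +28.393 in⁴
  top plate: d = 6.996 in → contributes +111.76 in⁴
Total I = 191.56 in⁴.
Extreme fibre distance c = 7.471 in; S = I/c = 25.64 in³.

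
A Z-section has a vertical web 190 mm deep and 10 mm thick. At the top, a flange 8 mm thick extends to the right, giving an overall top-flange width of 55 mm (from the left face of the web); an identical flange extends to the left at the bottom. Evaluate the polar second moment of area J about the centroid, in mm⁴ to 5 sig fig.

J ≈ 1.2364 × 10⁷ mm⁴

Split into non-overlapping primitives; take the origin at the lower-left of the bounding box.
Web: 10 × 190, A = 1 900 mm², y = 95 mm, Ī = 5 715 833 mm⁴.
Top flange (beyond web): 45 × 8, A = 360 mm², y = 186 mm, Ī = 1 920 mm⁴.
Bottom flange (beyond web): 45 × 8, A = 360 mm², y = 4 mm, Ī = 1 920 mm⁴.
Centroid: ȳ = ΣA·y / ΣA = 95 mm.
Transfer each piece to the centroidal x-axis using Ī + A·d² with d = y − 95:
  web: d = 0 mm → contributes +5 715 833 mm⁴
  top flange (beyond web): d = 91 mm → contributes +2 983 080 mm⁴
  bottom flange (beyond web): d = -91 mm → contributes +2 983 080 mm⁴
Total I = 11 681 993 mm⁴.
For the y-axis: x̄ = 50 mm.
Repeating about the centroidal y-axis gives I_y = 681833.3 mm⁴.
Polar second moment: J = I_x + I_y = 12 363 827 mm⁴.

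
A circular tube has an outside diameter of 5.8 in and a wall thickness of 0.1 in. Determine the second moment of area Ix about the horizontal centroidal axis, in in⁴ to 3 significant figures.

Ix ≈ 7.27 in⁴

Treat the section as a set of non-overlapping primitives; coordinates are from the bounding-box lower-left.
Outer circle: ⌀5.8, A = 26.421 in², y = 2.9 in, Ī = 55.55 in⁴.
Bore (subtracted): ⌀5.6, A = 24.63 in², y = 2.9 in, Ī = 48.275 in⁴.
By symmetry the centroid is at mid-height, ȳ = 2.9 in.
All pieces are centred on the horizontal centroidal axis, so I = ΣĪ (holes subtracted) = 7.2748 in⁴.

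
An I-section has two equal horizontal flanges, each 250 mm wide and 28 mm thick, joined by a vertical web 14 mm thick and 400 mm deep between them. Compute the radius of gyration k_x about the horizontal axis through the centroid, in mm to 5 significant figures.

Treat the section as a set of non-overlapping primitives; coordinates are from the bounding-box lower-left.
Bottom flange: 250 × 28, A = 7 000 mm², y = 14 mm, Ī = 457333.3 mm⁴.
Web: 14 × 400, A = 5 600 mm², y = 228 mm, Ī = 74 666 667 mm⁴.
Top flange: 250 × 28, A = 7 000 mm², y = 442 mm, Ī = 457333.3 mm⁴.
By symmetry the centroid is at mid-height, ȳ = 228 mm.
Transfer each piece to the horizontal axis through the centroid using Ī + A·d² with d = y − 228:
  bottom flange: d = -214 mm → contributes +321 029 333 mm⁴
  web: d = 0 mm → contributes +74 666 667 mm⁴
  top flange: d = 214 mm → contributes +321 029 333 mm⁴
Total I = 716 725 333 mm⁴.
Radius of gyration: k = √(I/A) = √(716 725 333 / 19 600) = 191.2266 mm.

k_x ≈ 191.23 mm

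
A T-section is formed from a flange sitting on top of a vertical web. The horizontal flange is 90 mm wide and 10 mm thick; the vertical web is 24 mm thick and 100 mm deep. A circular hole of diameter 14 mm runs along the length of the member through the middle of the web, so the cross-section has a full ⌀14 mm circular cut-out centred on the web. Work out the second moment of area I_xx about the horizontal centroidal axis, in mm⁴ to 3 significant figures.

Decompose the section into non-overlapping parts with the origin at the bottom-left of its bounding rectangle.
Flange: 90 × 10, A = 900 mm², y = 105 mm, Ī = 7 500 mm⁴.
Web: 24 × 100, A = 2 400 mm², y = 50 mm, Ī = 2 000 000 mm⁴.
Hole (subtracted): ⌀14, A = 153.94 mm², y = 50 mm, Ī = 1885.7 mm⁴.
Centroid: ȳ = ΣA·y / ΣA = 65.734 mm.
Transfer each piece to the horizontal centroidal axis using Ī + A·d² with d = y − 65.734:
  flange: d = 39.266 mm → contributes +1 395 140 mm⁴
  web: d = -15.734 mm → contributes +2 594 138 mm⁴
  hole: d = -15.734 mm → contributes −39 994 mm⁴
Total I = 3 949 283 mm⁴.

I_xx ≈ 3.95 × 10⁶ mm⁴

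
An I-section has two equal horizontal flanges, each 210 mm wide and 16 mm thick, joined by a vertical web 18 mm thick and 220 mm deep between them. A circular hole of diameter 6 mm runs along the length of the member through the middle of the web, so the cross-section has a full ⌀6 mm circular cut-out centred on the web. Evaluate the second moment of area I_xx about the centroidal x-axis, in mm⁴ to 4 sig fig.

Split into non-overlapping primitives; take the origin at the lower-left of the bounding box.
Bottom flange: 210 × 16, A = 3 360 mm², y = 8 mm, Ī = 71 680 mm⁴.
Web: 18 × 220, A = 3 960 mm², y = 126 mm, Ī = 15 972 000 mm⁴.
Top flange: 210 × 16, A = 3 360 mm², y = 244 mm, Ī = 71 680 mm⁴.
Hole (subtracted): ⌀6, A = 28.2743 mm², y = 126 mm, Ī = 63.6173 mm⁴.
By symmetry the centroid is at mid-height, ȳ = 126 mm.
Transfer each piece to the centroidal x-axis using Ī + A·d² with d = y − 126:
  bottom flange: d = -118 mm → contributes +46 856 320 mm⁴
  web: d = 0 mm → contributes +15 972 000 mm⁴
  top flange: d = 118 mm → contributes +46 856 320 mm⁴
  hole: d = 0 mm → contributes −63.6173 mm⁴
Total I = 109 684 576 mm⁴.

I_xx ≈ 1.097 × 10⁸ mm⁴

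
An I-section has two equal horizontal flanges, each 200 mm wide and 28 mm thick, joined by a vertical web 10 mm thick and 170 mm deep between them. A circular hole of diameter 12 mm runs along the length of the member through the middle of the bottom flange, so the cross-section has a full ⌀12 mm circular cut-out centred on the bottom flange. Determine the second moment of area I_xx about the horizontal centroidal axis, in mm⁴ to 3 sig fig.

I_xx ≈ 1.13 × 10⁸ mm⁴

Decompose the section into non-overlapping parts with the origin at the bottom-left of its bounding rectangle.
Bottom flange: 200 × 28, A = 5 600 mm², y = 14 mm, Ī = 365 867 mm⁴.
Web: 10 × 170, A = 1 700 mm², y = 113 mm, Ī = 4 094 167 mm⁴.
Top flange: 200 × 28, A = 5 600 mm², y = 212 mm, Ī = 365 867 mm⁴.
Hole (subtracted): ⌀12, A = 113.1 mm², y = 14 mm, Ī = 1017.9 mm⁴.
Centroid: ȳ = ΣA·y / ΣA = 113.88 mm.
Transfer each piece to the horizontal centroidal axis using Ī + A·d² with d = y − 113.88:
  bottom flange: d = -99.876 mm → contributes +56 226 662 mm⁴
  web: d = -0.87563 mm → contributes +4 095 470 mm⁴
  top flange: d = 98.124 mm → contributes +54 284 858 mm⁴
  hole: d = -99.876 mm → contributes −1 129 180 mm⁴
Total I = 113 477 811 mm⁴.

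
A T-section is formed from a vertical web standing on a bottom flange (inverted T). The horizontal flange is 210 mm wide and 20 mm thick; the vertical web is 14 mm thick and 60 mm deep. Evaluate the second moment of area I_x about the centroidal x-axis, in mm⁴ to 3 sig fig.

Split into non-overlapping primitives; take the origin at the lower-left of the bounding box.
Flange: 210 × 20, A = 4 200 mm², y = 10 mm, Ī = 140 000 mm⁴.
Web: 14 × 60, A = 840 mm², y = 50 mm, Ī = 252 000 mm⁴.
Centroid: ȳ = ΣA·y / ΣA = 16.667 mm.
Transfer each piece to the centroidal x-axis using Ī + A·d² with d = y − 16.667:
  flange: d = -6.6667 mm → contributes +326 667 mm⁴
  web: d = 33.333 mm → contributes +1 185 333 mm⁴
Total I = 1 512 000 mm⁴.

I_x ≈ 1.51 × 10⁶ mm⁴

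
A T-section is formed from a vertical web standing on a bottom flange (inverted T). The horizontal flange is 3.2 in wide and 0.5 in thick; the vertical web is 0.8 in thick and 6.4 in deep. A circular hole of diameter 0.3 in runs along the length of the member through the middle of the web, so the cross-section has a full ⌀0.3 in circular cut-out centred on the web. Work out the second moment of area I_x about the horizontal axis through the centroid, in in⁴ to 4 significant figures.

I_x ≈ 31.97 in⁴

Split into non-overlapping primitives; take the origin at the lower-left of the bounding box.
Flange: 3.2 × 0.5, A = 1.6 in², y = 0.25 in, Ī = 0.0333333 in⁴.
Web: 0.8 × 6.4, A = 5.12 in², y = 3.7 in, Ī = 17.4763 in⁴.
Hole (subtracted): ⌀0.3, A = 0.0706858 in², y = 3.7 in, Ī = 0.000397608 in⁴.
Centroid: ȳ = ΣA·y / ΣA = 2.86984 in.
Transfer each piece to the horizontal axis through the centroid using Ī + A·d² with d = y − 2.86984:
  flange: d = -2.61984 in → contributes +11.015 in⁴
  web: d = 0.830161 in → contributes +21.0048 in⁴
  hole: d = 0.830161 in → contributes −0.0491119 in⁴
Total I = 31.9707 in⁴.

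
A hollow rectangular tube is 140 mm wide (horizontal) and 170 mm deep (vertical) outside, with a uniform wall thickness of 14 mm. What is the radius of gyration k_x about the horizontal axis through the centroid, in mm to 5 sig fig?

Decompose the section into non-overlapping parts with the origin at the bottom-left of its bounding rectangle.
Outer rectangle: 140 × 170, A = 23 800 mm², y = 85 mm, Ī = 57 318 333 mm⁴.
Inner void (subtracted): 112 × 142, A = 15 904 mm², y = 85 mm, Ī = 26 724 021 mm⁴.
By symmetry the centroid is at mid-height, ȳ = 85 mm.
All pieces are centred on the horizontal axis through the centroid, so I = ΣĪ (holes subtracted) = 30 594 312 mm⁴.
Radius of gyration: k = √(I/A) = √(30 594 312 / 7 896) = 62.24676 mm.

k_x ≈ 62.247 mm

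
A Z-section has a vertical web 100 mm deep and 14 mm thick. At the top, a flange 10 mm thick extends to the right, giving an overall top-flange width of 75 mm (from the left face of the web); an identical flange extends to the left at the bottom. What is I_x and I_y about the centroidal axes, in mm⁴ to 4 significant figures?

Decompose the section into non-overlapping parts with the origin at the bottom-left of its bounding rectangle.
Web: 14 × 100, A = 1 400 mm², y = 50 mm, Ī = 1 166 667 mm⁴.
Top flange (beyond web): 61 × 10, A = 610 mm², y = 95 mm, Ī = 5083.33 mm⁴.
Bottom flange (beyond web): 61 × 10, A = 610 mm², y = 5 mm, Ī = 5083.33 mm⁴.
Centroid: ȳ = ΣA·y / ΣA = 50 mm.
Transfer each piece to the centroidal x-axis using Ī + A·d² with d = y − 50:
  web: d = 0 mm → contributes +1 166 667 mm⁴
  top flange (beyond web): d = 45 mm → contributes +1 240 333 mm⁴
  bottom flange (beyond web): d = -45 mm → contributes +1 240 333 mm⁴
Total I = 3 647 333 mm⁴.
For the y-axis: x̄ = 68 mm.
Repeating about the centroidal y-axis gives I_y = 2 116 793 mm⁴.

I_x ≈ 3.647 × 10⁶ mm⁴, I_y ≈ 2.117 × 10⁶ mm⁴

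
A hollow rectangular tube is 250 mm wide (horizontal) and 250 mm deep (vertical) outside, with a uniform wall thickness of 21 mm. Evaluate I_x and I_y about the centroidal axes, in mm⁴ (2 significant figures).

Split into non-overlapping primitives; take the origin at the lower-left of the bounding box.
Outer rectangle: 250 × 250, A = 62 500 mm², y = 125 mm, Ī = 325 520 833 mm⁴.
Inner void (subtracted): 208 × 208, A = 43 264 mm², y = 125 mm, Ī = 155 981 141 mm⁴.
By symmetry the centroid is at mid-height, ȳ = 125 mm.
All pieces are centred on the centroidal x-axis, so I = ΣĪ (holes subtracted) = 169 539 692 mm⁴.
Repeating about the centroidal y-axis gives I_y = 169 539 692 mm⁴.

I_x ≈ 1.7 × 10⁸ mm⁴, I_y ≈ 1.7 × 10⁸ mm⁴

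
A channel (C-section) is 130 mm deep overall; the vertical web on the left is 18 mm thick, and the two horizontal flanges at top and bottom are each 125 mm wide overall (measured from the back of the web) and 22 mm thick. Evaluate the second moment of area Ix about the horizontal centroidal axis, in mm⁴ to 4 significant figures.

Decompose the section into non-overlapping parts with the origin at the bottom-left of its bounding rectangle.
Web: 18 × 130, A = 2 340 mm², y = 65 mm, Ī = 3 295 500 mm⁴.
Top flange (beyond web): 107 × 22, A = 2 354 mm², y = 119 mm, Ī = 94944.7 mm⁴.
Bottom flange (beyond web): 107 × 22, A = 2 354 mm², y = 11 mm, Ī = 94944.7 mm⁴.
By symmetry the centroid is at mid-height, ȳ = 65 mm.
Transfer each piece to the horizontal centroidal axis using Ī + A·d² with d = y − 65:
  web: d = 0 mm → contributes +3 295 500 mm⁴
  top flange (beyond web): d = 54 mm → contributes +6 959 209 mm⁴
  bottom flange (beyond web): d = -54 mm → contributes +6 959 209 mm⁴
Total I = 17 213 917 mm⁴.

Ix ≈ 1.721 × 10⁷ mm⁴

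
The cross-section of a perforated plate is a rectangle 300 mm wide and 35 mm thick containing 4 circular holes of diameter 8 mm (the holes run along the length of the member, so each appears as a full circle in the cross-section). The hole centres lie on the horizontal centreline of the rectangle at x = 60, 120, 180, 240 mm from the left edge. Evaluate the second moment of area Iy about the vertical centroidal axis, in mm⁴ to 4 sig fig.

Treat the section as a set of non-overlapping primitives; coordinates are from the bounding-box lower-left.
Plate: 300 × 35, A = 10 500 mm², x = 150 mm, Ī = 78 750 000 mm⁴.
Hole 1 (subtracted): ⌀8, A = 50.2655 mm², x = 60 mm, Ī = 201.062 mm⁴.
Hole 2 (subtracted): ⌀8, A = 50.2655 mm², x = 120 mm, Ī = 201.062 mm⁴.
Hole 3 (subtracted): ⌀8, A = 50.2655 mm², x = 180 mm, Ī = 201.062 mm⁴.
Hole 4 (subtracted): ⌀8, A = 50.2655 mm², x = 240 mm, Ī = 201.062 mm⁴.
By symmetry the centroid is at mid-width, x̄ = 150 mm.
Transfer each piece to the vertical centroidal axis using Ī + A·d² with d = x − 150:
  plate: d = 0 mm → contributes +78 750 000 mm⁴
  hole 1: d = -90 mm → contributes −407 351 mm⁴
  hole 2: d = -30 mm → contributes −45 440 mm⁴
  hole 3: d = 30 mm → contributes −45 440 mm⁴
  hole 4: d = 90 mm → contributes −407 351 mm⁴
Total I = 77 844 417 mm⁴.

Iy ≈ 7.784 × 10⁷ mm⁴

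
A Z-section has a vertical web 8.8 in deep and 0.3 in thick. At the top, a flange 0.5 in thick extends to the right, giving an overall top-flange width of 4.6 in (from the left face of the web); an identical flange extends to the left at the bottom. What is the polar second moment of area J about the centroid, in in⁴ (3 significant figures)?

Decompose the section into non-overlapping parts with the origin at the bottom-left of its bounding rectangle.
Web: 0.3 × 8.8, A = 2.64 in², y = 4.4 in, Ī = 17.037 in⁴.
Top flange (beyond web): 4.3 × 0.5, A = 2.15 in², y = 8.55 in, Ī = 0.044792 in⁴.
Bottom flange (beyond web): 4.3 × 0.5, A = 2.15 in², y = 0.25 in, Ī = 0.044792 in⁴.
Centroid: ȳ = ΣA·y / ΣA = 4.4 in.
Transfer each piece to the centroidal x-axis using Ī + A·d² with d = y − 4.4:
  web: d = 0 in → contributes +17.037 in⁴
  top flange (beyond web): d = 4.15 in → contributes +37.073 in⁴
  bottom flange (beyond web): d = -4.15 in → contributes +37.073 in⁴
Total I = 91.183 in⁴.
For the y-axis: x̄ = 4.45 in.
Repeating about the centroidal y-axis gives I_y = 29.392 in⁴.
Polar second moment: J = I_x + I_y = 120.58 in⁴.

J ≈ 121 in⁴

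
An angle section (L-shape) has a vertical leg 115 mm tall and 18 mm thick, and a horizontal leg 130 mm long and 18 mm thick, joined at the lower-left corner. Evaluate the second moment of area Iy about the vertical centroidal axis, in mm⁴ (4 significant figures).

Split into non-overlapping primitives; take the origin at the lower-left of the bounding box.
Vertical leg: 18 × 115, A = 2 070 mm², x = 9 mm, Ī = 55 890 mm⁴.
Horizontal leg (remainder): 112 × 18, A = 2 016 mm², x = 74 mm, Ī = 2 107 392 mm⁴.
Centroid: x̄ = ΣA·x / ΣA = 41.0705 mm.
Transfer each piece to the vertical centroidal axis using Ī + A·d² with d = x − 41.0705:
  vertical leg: d = -32.0705 mm → contributes +2 184 918 mm⁴
  horizontal leg (remainder): d = 32.9295 mm → contributes +4 293 448 mm⁴
Total I = 6 478 366 mm⁴.

Iy ≈ 6.478 × 10⁶ mm⁴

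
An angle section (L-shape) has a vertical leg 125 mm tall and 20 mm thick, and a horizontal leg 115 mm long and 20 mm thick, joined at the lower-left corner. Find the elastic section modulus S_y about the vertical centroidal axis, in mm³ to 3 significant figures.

S_y ≈ 6.34 × 10⁴ mm³

Decompose the section into non-overlapping parts with the origin at the bottom-left of its bounding rectangle.
Vertical leg: 20 × 125, A = 2 500 mm², x = 10 mm, Ī = 83 333 mm⁴.
Horizontal leg (remainder): 95 × 20, A = 1 900 mm², x = 67.5 mm, Ī = 1 428 958 mm⁴.
Centroid: x̄ = ΣA·x / ΣA = 34.83 mm.
Transfer each piece to the vertical centroidal axis using Ī + A·d² with d = x − 34.83:
  vertical leg: d = -24.83 mm → contributes +1 624 599 mm⁴
  horizontal leg (remainder): d = 32.67 mm → contributes +3 456 940 mm⁴
Total I = 5 081 539 mm⁴.
Extreme fibre distance c = 80.17 mm; S = I/c = 63 384 mm³.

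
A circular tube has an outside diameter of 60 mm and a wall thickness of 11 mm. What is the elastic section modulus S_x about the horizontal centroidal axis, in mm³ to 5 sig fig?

S_x ≈ 1.7794 × 10⁴ mm³

Treat the section as a set of non-overlapping primitives; coordinates are from the bounding-box lower-left.
Outer circle: ⌀60, A = 2827.433 mm², y = 30 mm, Ī = 636172.5 mm⁴.
Bore (subtracted): ⌀38, A = 1134.115 mm², y = 30 mm, Ī = 102353.9 mm⁴.
By symmetry the centroid is at mid-height, ȳ = 30 mm.
All pieces are centred on the horizontal centroidal axis, so I = ΣĪ (holes subtracted) = 533818.6 mm⁴.
Extreme fibre distance c = 30 mm; S = I/c = 17793.95 mm³.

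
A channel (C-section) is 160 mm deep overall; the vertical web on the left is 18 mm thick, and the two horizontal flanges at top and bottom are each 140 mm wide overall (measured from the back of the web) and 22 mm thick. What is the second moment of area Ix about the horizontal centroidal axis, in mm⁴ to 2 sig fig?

Ix ≈ 3.2 × 10⁷ mm⁴

Treat the section as a set of non-overlapping primitives; coordinates are from the bounding-box lower-left.
Web: 18 × 160, A = 2 880 mm², y = 80 mm, Ī = 6 144 000 mm⁴.
Top flange (beyond web): 122 × 22, A = 2 684 mm², y = 149 mm, Ī = 108 255 mm⁴.
Bottom flange (beyond web): 122 × 22, A = 2 684 mm², y = 11 mm, Ī = 108 255 mm⁴.
By symmetry the centroid is at mid-height, ȳ = 80 mm.
Transfer each piece to the horizontal centroidal axis using Ī + A·d² with d = y − 80:
  web: d = 0 mm → contributes +6 144 000 mm⁴
  top flange (beyond web): d = 69 mm → contributes +12 886 779 mm⁴
  bottom flange (beyond web): d = -69 mm → contributes +12 886 779 mm⁴
Total I = 31 917 557 mm⁴.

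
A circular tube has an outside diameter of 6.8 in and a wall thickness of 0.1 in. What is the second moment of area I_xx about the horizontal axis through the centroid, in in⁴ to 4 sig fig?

I_xx ≈ 11.81 in⁴

Decompose the section into non-overlapping parts with the origin at the bottom-left of its bounding rectangle.
Outer circle: ⌀6.8, A = 36.3168 in², y = 3.4 in, Ī = 104.956 in⁴.
Bore (subtracted): ⌀6.6, A = 34.2119 in², y = 3.4 in, Ī = 93.142 in⁴.
By symmetry the centroid is at mid-height, ȳ = 3.4 in.
All pieces are centred on the horizontal axis through the centroid, so I = ΣĪ (holes subtracted) = 11.8136 in⁴.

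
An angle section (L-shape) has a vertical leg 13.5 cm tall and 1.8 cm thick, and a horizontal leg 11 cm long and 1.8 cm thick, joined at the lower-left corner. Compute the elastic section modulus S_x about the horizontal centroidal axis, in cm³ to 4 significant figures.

Decompose the section into non-overlapping parts with the origin at the bottom-left of its bounding rectangle.
Vertical leg: 1.8 × 13.5, A = 24.3 cm², y = 6.75 cm, Ī = 369.056 cm⁴.
Horizontal leg (remainder): 9.2 × 1.8, A = 16.56 cm², y = 0.9 cm, Ī = 4.4712 cm⁴.
Centroid: ȳ = ΣA·y / ΣA = 4.37907 cm.
Transfer each piece to the horizontal centroidal axis using Ī + A·d² with d = y − 4.37907:
  vertical leg: d = 2.37093 cm → contributes +505.653 cm⁴
  horizontal leg (remainder): d = -3.47907 cm → contributes +204.913 cm⁴
Total I = 710.566 cm⁴.
Extreme fibre distance c = 9.12093 cm; S = I/c = 77.9051 cm³.

S_x ≈ 77.91 cm³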